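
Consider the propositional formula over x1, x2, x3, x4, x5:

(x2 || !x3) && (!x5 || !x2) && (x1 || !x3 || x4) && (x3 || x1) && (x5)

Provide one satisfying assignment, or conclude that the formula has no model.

From the singleton clause (x5), x5 = true.
From the singleton clause (!x2), x2 = false.
From the singleton clause (!x3), x3 = false.
From the singleton clause (x1), x1 = true.
All clauses hold; x4 can take either value.

x1=true; x2=false; x3=false; x4=true; x5=true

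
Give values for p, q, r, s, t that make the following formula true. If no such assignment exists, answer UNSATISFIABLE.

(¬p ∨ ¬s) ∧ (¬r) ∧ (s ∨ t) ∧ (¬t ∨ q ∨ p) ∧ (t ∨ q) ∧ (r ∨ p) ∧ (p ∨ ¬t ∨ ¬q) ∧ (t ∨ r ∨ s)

p ↦ True; q ↦ True; r ↦ False; s ↦ False; t ↦ True

Unit clause (¬r) forces r = False.
Unit clause (p) forces p = True.
Unit clause (¬s) forces s = False.
Unit clause (t) forces t = True.
All clauses hold; q can take either value.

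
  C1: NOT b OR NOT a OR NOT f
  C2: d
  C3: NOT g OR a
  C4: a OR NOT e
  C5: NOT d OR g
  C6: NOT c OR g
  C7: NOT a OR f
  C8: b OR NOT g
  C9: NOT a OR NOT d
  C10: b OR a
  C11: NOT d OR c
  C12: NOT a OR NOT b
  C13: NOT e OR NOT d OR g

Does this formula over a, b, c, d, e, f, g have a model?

No

(d) alone gives d = true.
(g) alone gives g = true.
(a) alone gives a = true.
But (NOT a) is also a unit clause — contradiction.
No assignment satisfies every clause.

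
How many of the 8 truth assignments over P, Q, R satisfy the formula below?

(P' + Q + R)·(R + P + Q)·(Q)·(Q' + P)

2

There are 2^3 = 8 truth assignments over (P, Q, R).
Check each against the 4 clauses (columns in the order P, Q, R):
  F F F  ✗ fails (R + P + Q)
  F F T  ✗ fails (Q)
  F T F  ✗ fails (Q' + P)
  F T T  ✗ fails (Q' + P)
  T F F  ✗ fails (P' + Q + R)
  T F T  ✗ fails (Q)
  T T F  ✓ satisfies all
  T T T  ✓ satisfies all
2 of the 8 rows are models.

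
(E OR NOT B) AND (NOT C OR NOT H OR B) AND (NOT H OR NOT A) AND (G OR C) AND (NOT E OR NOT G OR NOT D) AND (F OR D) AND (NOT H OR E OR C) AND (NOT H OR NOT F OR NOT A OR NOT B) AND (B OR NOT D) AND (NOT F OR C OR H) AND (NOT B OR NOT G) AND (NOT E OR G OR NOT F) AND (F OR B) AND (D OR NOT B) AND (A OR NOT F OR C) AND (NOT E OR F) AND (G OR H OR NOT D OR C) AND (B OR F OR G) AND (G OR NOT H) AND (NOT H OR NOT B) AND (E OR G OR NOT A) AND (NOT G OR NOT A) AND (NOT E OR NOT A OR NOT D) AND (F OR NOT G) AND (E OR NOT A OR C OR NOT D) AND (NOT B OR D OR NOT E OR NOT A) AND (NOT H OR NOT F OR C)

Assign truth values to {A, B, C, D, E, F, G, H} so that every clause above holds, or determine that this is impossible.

Case E = true:
Unit clause (F) forces F = true.
Unit clause (G) forces G = true.
Unit clause (NOT D) forces D = false.
Unit clause (NOT B) forces B = false.
Unit clause (NOT A) forces A = false.
Unit clause (C) forces C = true.
Unit clause (NOT H) forces H = false.
Every clause now holds.

A ↦ false,  B ↦ false,  C ↦ true,  D ↦ false,  E ↦ true,  F ↦ true,  G ↦ true,  H ↦ false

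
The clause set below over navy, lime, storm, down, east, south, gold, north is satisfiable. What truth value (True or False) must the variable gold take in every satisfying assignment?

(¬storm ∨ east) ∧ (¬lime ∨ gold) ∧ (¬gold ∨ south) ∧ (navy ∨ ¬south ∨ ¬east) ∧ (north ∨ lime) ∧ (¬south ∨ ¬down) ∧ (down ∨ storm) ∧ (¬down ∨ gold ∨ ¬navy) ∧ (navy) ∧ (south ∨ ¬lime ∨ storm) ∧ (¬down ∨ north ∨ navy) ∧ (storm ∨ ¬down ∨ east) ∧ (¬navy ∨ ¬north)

Suppose gold = False.
(¬lime) alone gives lime = False.
(north) alone gives north = True.
(navy) alone gives navy = True.
But (¬navy) is also a unit clause — contradiction.
So every satisfying assignment has gold = True.

True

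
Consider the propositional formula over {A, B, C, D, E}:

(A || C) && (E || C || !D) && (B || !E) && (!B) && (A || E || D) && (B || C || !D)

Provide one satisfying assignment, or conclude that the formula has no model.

A ↦ true,  B ↦ false,  C ↦ false,  D ↦ false,  E ↦ false

From the singleton clause (!B), B = false.
From the singleton clause (!E), E = false.
Case A = true:
Case C = false:
From the singleton clause (!D), D = false.
All clauses are satisfied.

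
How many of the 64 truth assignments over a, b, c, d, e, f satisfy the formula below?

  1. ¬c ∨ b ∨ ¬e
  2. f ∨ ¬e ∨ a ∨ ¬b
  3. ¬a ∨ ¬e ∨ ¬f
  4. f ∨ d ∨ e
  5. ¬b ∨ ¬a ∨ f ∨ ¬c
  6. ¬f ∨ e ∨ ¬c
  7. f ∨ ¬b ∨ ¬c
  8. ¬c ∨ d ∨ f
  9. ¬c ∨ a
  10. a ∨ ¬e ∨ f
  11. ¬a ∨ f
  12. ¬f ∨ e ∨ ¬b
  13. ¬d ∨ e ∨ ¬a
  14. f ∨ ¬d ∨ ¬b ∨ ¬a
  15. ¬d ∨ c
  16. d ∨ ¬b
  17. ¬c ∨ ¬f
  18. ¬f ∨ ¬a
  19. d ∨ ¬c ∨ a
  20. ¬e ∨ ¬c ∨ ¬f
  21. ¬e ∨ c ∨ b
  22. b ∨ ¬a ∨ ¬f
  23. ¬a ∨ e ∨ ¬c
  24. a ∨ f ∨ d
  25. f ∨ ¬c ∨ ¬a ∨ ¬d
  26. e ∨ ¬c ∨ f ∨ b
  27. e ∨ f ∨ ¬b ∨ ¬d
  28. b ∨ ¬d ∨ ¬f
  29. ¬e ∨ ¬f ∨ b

There are 2^6 = 64 truth assignments over (a, b, c, d, e, f).
Split on c. With c = True, the clauses containing c are satisfied and ¬c drops from the rest; 0 of the 2^5 = 32 assignments to the other variables satisfy what remains.
With c = False, by the same count on the reduced clause set, 1 assignment works.
(One model: a=F, b=F, c=F, d=F, e=F, f=T.)
Total: 0 + 1 = 1.

1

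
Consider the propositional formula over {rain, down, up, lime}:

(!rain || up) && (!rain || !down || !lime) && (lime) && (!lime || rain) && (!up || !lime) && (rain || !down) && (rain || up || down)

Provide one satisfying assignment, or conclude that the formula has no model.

UNSATISFIABLE

Unit clause (lime) forces lime = true.
Unit clause (rain) forces rain = true.
Unit clause (up) forces up = true.
But (!up) is also a unit clause — contradiction.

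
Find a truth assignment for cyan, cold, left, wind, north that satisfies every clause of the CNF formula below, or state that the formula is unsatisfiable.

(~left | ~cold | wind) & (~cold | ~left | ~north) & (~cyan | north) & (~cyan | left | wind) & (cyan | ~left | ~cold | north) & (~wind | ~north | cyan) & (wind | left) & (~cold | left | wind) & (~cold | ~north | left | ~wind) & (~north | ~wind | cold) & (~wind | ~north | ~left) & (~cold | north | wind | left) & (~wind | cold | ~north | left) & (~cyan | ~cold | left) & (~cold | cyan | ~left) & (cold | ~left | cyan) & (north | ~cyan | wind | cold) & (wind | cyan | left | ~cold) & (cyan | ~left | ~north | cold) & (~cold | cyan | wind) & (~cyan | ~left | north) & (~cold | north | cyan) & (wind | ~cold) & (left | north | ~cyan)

Branch on cyan: set cyan = 1.
The clause (north) is unit, so north = 1.
Branch on cold: set cold = 0.
The clause (~wind) is unit, so wind = 0.
The clause (left) is unit, so left = 1.
This assignment satisfies each clause.

cyan: 1,  cold: 0,  left: 1,  wind: 0,  north: 1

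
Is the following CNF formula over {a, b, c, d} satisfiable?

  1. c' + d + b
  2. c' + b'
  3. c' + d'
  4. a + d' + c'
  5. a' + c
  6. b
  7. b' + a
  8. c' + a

No, unsatisfiable

The clause (b) is unit, so b = 1.
The clause (c') is unit, so c = 0.
The clause (a') is unit, so a = 0.
Now (a) is unsatisfied and unit — conflict.
No assignment satisfies every clause.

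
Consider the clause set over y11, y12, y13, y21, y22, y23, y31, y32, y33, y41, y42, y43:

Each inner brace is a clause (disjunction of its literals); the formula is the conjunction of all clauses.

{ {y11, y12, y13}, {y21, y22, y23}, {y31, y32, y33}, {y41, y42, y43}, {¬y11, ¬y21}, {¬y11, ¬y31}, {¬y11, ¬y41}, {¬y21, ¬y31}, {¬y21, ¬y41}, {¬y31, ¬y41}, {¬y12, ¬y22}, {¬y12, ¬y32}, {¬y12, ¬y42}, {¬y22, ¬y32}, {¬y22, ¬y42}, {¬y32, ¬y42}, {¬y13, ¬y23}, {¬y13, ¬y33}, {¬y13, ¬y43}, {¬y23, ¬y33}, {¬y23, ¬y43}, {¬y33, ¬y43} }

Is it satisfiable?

Suppose y11 = False.
Suppose y12 = True.
From the singleton clause (¬y22), y22 = False.
From the singleton clause (¬y32), y32 = False.
From the singleton clause (¬y42), y42 = False.
Suppose y21 = True.
From the singleton clause (¬y31), y31 = False.
From the singleton clause (y33), y33 = True.
From the singleton clause (¬y41), y41 = False.
From the singleton clause (y43), y43 = True.
Now (¬y43) is unsatisfied and unit — conflict.
Backtrack on y21: now try y21 = False.
From the singleton clause (y23), y23 = True.
From the singleton clause (¬y13), y13 = False.
From the singleton clause (¬y33), y33 = False.
From the singleton clause (y31), y31 = True.
From the singleton clause (¬y41), y41 = False.
From the singleton clause (y43), y43 = True.
Now (¬y43) is unsatisfied and unit — conflict.
Either choice for y21 ends in contradiction.
Backtrack on y12: now try y12 = False.
From the singleton clause (y13), y13 = True.
From the singleton clause (¬y23), y23 = False.
From the singleton clause (¬y33), y33 = False.
From the singleton clause (¬y43), y43 = False.
Suppose y21 = True.
From the singleton clause (¬y31), y31 = False.
From the singleton clause (y32), y32 = True.
From the singleton clause (¬y41), y41 = False.
From the singleton clause (y42), y42 = True.
Now (¬y42) is unsatisfied and unit — conflict.
Backtrack on y21: now try y21 = False.
From the singleton clause (y22), y22 = True.
From the singleton clause (¬y32), y32 = False.
From the singleton clause (y31), y31 = True.
From the singleton clause (¬y41), y41 = False.
From the singleton clause (y42), y42 = True.
Now (¬y42) is unsatisfied and unit — conflict.
Either choice for y21 ends in contradiction.
Either choice for y12 ends in contradiction.
Backtrack on y11: now try y11 = True.
From the singleton clause (¬y21), y21 = False.
From the singleton clause (¬y31), y31 = False.
From the singleton clause (¬y41), y41 = False.
Suppose y22 = True.
From the singleton clause (¬y12), y12 = False.
From the singleton clause (¬y32), y32 = False.
From the singleton clause (y33), y33 = True.
From the singleton clause (¬y42), y42 = False.
From the singleton clause (y43), y43 = True.
Now (¬y43) is unsatisfied and unit — conflict.
Backtrack on y22: now try y22 = False.
From the singleton clause (y23), y23 = True.
From the singleton clause (¬y13), y13 = False.
From the singleton clause (¬y33), y33 = False.
From the singleton clause (y32), y32 = True.
From the singleton clause (¬y12), y12 = False.
From the singleton clause (¬y42), y42 = False.
From the singleton clause (y43), y43 = True.
Now (¬y43) is unsatisfied and unit — conflict.
Either choice for y22 ends in contradiction.
Either choice for y11 ends in contradiction.
No assignment satisfies every clause.

No, unsatisfiable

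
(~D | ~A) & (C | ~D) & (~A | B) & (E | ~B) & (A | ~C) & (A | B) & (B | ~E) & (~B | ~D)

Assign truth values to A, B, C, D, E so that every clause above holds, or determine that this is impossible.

A=0, B=1, C=0, D=0, E=1

Case D = 0:
Case A = 0:
The clause (~C) is unit, so C = 0.
The clause (B) is unit, so B = 1.
The clause (E) is unit, so E = 1.
Every clause now holds.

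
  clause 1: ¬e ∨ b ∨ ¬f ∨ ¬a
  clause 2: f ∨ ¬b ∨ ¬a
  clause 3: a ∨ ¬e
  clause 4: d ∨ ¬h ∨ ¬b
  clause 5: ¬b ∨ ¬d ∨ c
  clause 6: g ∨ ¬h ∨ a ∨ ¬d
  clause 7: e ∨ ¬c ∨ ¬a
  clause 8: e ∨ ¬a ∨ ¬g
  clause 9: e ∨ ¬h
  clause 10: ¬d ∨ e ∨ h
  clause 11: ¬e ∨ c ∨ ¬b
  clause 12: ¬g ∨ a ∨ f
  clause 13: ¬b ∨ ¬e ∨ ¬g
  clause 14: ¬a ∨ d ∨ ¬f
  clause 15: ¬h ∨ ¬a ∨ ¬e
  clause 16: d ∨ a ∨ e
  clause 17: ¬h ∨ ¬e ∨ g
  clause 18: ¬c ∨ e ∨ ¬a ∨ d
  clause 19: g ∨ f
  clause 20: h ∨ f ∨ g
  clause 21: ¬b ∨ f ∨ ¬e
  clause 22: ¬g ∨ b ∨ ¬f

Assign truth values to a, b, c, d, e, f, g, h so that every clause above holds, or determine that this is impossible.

a=True,  b=False,  c=False,  d=False,  e=True,  f=False,  g=True,  h=False

Suppose a = True.
Suppose f = False.
From the singleton clause (¬b), b = False.
From the singleton clause (g), g = True.
From the singleton clause (e), e = True.
From the singleton clause (¬h), h = False.
No clause remains; c, d are free.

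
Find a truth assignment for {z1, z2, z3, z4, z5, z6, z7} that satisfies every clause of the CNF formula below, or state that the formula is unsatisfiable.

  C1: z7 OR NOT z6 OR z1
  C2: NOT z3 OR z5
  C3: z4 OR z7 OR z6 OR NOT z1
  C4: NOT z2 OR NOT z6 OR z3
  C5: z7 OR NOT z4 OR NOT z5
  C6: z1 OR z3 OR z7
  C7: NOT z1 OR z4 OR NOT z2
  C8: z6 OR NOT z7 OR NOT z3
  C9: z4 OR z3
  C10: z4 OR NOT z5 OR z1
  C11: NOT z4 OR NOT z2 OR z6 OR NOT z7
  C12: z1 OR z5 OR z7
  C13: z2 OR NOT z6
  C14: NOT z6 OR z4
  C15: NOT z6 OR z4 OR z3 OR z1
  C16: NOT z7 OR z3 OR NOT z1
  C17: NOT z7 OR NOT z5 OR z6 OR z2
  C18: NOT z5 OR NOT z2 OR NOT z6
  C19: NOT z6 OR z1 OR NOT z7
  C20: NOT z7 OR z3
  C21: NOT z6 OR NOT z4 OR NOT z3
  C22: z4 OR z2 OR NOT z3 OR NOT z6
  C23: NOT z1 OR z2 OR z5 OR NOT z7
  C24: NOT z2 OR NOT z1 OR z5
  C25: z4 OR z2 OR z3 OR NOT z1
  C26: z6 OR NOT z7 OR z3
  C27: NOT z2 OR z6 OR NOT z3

Case z3 = false:
Unit clause (z4) forces z4 = true.
Unit clause (NOT z7) forces z7 = false.
Unit clause (NOT z5) forces z5 = false.
Unit clause (z1) forces z1 = true.
Unit clause (NOT z2) forces z2 = false.
Unit clause (NOT z6) forces z6 = false.
Every clause now holds.

z1: true; z2: false; z3: false; z4: true; z5: false; z6: false; z7: false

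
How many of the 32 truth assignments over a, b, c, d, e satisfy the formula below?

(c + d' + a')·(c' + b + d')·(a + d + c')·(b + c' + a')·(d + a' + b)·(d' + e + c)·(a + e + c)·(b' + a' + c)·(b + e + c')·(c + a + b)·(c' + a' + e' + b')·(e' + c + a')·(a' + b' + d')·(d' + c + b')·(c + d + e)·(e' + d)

There are 2^5 = 32 truth assignments over (a, b, c, d, e).
Split on e. With e = 1, the clauses containing e are satisfied and e' drops from the rest; 1 of the 2^4 = 16 assignments to the other variables satisfy what remains.
With e = 0, by the same count on the reduced clause set, 2 assignments work.
(One model: a=F, b=T, c=T, d=T, e=F.)
Total: 1 + 2 = 3.

3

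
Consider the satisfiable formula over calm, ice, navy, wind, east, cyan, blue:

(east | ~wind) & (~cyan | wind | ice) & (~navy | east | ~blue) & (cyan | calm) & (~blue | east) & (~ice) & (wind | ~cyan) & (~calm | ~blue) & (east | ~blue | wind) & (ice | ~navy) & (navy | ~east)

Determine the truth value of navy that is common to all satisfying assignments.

False

Suppose navy = 1.
The clause (~ice) is unit, so ice = 0.
But (ice) is also a unit clause — contradiction.
So every satisfying assignment has navy = False.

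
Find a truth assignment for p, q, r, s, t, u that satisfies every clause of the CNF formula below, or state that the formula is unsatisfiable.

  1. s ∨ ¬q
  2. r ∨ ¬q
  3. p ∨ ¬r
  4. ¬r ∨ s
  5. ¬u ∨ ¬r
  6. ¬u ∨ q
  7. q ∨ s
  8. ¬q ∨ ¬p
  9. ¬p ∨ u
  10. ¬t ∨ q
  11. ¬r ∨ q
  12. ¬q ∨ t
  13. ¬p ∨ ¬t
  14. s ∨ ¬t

Try s = True.
Try r = False.
Unit clause (¬q) forces q = False.
Unit clause (¬u) forces u = False.
Unit clause (¬p) forces p = False.
Unit clause (¬t) forces t = False.
This assignment satisfies each clause.

p=False, q=False, r=False, s=True, t=False, u=False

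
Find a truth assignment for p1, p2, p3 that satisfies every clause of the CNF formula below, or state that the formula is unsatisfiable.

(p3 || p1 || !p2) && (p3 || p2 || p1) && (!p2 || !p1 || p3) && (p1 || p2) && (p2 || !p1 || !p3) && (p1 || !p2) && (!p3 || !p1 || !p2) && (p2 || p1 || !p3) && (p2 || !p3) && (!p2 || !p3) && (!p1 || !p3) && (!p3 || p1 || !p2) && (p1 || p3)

p1: true,  p2: false,  p3: false

Suppose p1 = true.
From the singleton clause (!p3), p3 = false.
From the singleton clause (!p2), p2 = false.
Every clause now holds.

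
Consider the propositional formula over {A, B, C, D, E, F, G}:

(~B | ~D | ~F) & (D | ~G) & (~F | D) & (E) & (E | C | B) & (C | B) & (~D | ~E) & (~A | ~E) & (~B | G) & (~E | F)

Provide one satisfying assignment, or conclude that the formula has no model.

UNSATISFIABLE

Unit clause (E) forces E = 1.
Unit clause (~D) forces D = 0.
Unit clause (~G) forces G = 0.
Unit clause (~F) forces F = 0.
But (F) is also a unit clause — contradiction.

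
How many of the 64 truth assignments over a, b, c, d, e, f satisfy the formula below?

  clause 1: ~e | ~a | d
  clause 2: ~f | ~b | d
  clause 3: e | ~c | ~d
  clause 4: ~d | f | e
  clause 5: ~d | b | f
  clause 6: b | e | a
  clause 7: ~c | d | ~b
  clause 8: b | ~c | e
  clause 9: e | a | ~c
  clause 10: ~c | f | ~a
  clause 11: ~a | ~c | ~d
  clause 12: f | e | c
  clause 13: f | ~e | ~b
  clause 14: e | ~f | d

There are 2^6 = 64 truth assignments over (a, b, c, d, e, f).
Split on f. With f = 1, the clauses containing f are satisfied and ~f drops from the rest; 11 of the 2^5 = 32 assignments to the other variables satisfy what remains.
With f = 0, by the same count on the reduced clause set, 2 assignments work.
Total: 11 + 2 = 13.

13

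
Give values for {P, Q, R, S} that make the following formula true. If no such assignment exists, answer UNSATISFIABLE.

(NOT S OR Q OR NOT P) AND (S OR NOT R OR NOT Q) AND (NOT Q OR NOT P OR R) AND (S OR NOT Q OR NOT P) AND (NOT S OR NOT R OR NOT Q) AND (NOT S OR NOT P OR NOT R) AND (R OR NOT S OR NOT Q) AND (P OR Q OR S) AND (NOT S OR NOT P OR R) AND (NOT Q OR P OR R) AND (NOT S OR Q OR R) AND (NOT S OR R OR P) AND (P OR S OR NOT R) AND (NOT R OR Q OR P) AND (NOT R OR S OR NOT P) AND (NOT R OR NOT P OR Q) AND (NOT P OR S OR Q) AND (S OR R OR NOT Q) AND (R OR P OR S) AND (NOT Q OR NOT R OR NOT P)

Try S = false.
Try R = false.
From the singleton clause (NOT Q), Q = false.
From the singleton clause (P), P = true.
That conflicts with the unit clause (NOT P).
Backtrack on R: now try R = true.
From the singleton clause (NOT Q), Q = false.
From the singleton clause (P), P = true.
That conflicts with the unit clause (NOT P).
Either choice for R ends in contradiction.
Backtrack on S: now try S = true.
Try Q = true.
From the singleton clause (NOT R), R = false.
That conflicts with the unit clause (R).
Backtrack on Q: now try Q = false.
From the singleton clause (NOT P), P = false.
From the singleton clause (R), R = true.
That conflicts with the unit clause (NOT R).
Either choice for Q ends in contradiction.
Either choice for S ends in contradiction.

UNSATISFIABLE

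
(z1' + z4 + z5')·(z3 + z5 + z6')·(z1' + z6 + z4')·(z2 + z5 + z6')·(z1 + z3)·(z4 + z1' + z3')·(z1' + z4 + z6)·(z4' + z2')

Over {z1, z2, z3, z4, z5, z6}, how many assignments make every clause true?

There are 2^6 = 64 truth assignments over (z1, z2, z3, z4, z5, z6).
Split on z5. With z5 = 1, the clauses containing z5 are satisfied and z5' drops from the rest; 8 of the 2^5 = 32 assignments to the other variables satisfy what remains.
With z5 = 0, by the same count on the reduced clause set, 4 assignments work.
(One model: z1=F, z2=F, z3=T, z4=F, z5=F, z6=F.)
Total: 8 + 4 = 12.

12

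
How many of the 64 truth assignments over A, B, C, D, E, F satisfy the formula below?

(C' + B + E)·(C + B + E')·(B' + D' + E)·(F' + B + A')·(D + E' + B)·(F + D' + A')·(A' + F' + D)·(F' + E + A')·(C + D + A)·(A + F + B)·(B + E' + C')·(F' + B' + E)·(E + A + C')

There are 2^6 = 64 truth assignments over (A, B, C, D, E, F).
Split on C. With C = 1, the clauses containing C are satisfied and C' drops from the rest; 7 of the 2^5 = 32 assignments to the other variables satisfy what remains.
With C = 0, by the same count on the reduced clause set, 7 assignments work.
(One model: A=F, B=F, C=F, D=T, E=F, F=T.)
Total: 7 + 7 = 14.

14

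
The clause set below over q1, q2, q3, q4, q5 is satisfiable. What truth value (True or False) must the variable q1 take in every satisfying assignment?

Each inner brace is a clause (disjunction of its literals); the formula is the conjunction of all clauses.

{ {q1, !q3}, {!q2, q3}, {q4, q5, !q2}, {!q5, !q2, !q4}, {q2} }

True

Suppose q1 = false.
(!q3) alone gives q3 = false.
(!q2) alone gives q2 = false.
But (q2) is also a unit clause — contradiction.
So every satisfying assignment has q1 = True.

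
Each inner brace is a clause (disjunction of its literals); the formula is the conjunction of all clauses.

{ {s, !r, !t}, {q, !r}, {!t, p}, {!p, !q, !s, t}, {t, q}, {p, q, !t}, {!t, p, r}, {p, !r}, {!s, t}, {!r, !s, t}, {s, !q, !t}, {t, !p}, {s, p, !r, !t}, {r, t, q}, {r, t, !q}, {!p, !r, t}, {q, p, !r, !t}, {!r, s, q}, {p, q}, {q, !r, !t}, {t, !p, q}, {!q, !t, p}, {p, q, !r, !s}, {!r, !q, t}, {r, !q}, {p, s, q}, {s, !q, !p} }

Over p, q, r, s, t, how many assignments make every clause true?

3

There are 2^5 = 32 truth assignments over (p, q, r, s, t).
Split on p. With p = true, the clauses containing p are satisfied and !p drops from the rest; 3 of the 2^4 = 16 assignments to the other variables satisfy what remains.
With p = false, by the same count on the reduced clause set, 0 assignments work.
(One model: p=T, q=F, r=F, s=F, t=T.)
Total: 3 + 0 = 3.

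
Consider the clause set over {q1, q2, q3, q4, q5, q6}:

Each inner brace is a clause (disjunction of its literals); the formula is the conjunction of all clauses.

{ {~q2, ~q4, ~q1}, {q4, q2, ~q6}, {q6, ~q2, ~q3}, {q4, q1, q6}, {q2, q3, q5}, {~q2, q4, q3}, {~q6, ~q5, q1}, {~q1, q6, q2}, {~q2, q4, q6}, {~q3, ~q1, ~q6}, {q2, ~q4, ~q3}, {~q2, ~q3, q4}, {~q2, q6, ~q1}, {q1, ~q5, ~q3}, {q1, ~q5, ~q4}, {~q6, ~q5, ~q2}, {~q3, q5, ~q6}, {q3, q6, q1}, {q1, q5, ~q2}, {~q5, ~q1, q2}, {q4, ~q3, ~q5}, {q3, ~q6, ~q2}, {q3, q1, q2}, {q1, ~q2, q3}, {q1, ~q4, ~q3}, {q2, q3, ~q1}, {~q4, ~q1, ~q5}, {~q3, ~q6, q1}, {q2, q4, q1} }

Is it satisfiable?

Try q2 = 0.
Try q4 = 1.
(~q3) alone gives q3 = 0.
(q5) alone gives q5 = 1.
(q1) alone gives q1 = 1.
But (~q1) is also a unit clause — contradiction.
So q4 must be the other value — set q4 = 0.
(~q6) alone gives q6 = 0.
(q1) alone gives q1 = 1.
But (~q1) is also a unit clause — contradiction.
Either choice for q4 ends in contradiction.
So q2 must be the other value — set q2 = 1.
Try q4 = 0.
(q3) alone gives q3 = 1.
But (~q3) is also a unit clause — contradiction.
So q4 must be the other value — set q4 = 1.
(~q1) alone gives q1 = 0.
(~q5) alone gives q5 = 0.
But (q5) is also a unit clause — contradiction.
Either choice for q4 ends in contradiction.
Either choice for q2 ends in contradiction.
No assignment satisfies every clause.

No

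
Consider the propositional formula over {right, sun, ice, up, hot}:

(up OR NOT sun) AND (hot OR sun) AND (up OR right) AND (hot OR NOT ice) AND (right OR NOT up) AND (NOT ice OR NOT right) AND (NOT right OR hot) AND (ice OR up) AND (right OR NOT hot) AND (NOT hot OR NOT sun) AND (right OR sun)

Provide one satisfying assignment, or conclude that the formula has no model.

right=true; sun=false; ice=false; up=true; hot=true

Case up = true:
(right) alone gives right = true.
(NOT ice) alone gives ice = false.
(hot) alone gives hot = true.
(NOT sun) alone gives sun = false.
This assignment satisfies each clause.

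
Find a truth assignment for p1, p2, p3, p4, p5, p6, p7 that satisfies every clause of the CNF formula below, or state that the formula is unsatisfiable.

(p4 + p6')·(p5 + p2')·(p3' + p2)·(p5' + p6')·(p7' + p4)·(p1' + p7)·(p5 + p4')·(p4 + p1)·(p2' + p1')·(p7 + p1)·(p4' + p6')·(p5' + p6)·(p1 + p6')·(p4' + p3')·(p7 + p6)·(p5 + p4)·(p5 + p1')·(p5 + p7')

Try p4 = 1.
Unit clause (p5) forces p5 = 1.
Unit clause (p6') forces p6 = 0.
Now (p6) is unsatisfied and unit — conflict.
That branch fails; take p4 = 0 instead.
Unit clause (p6') forces p6 = 0.
Unit clause (p7') forces p7 = 0.
Now (p7) is unsatisfied and unit — conflict.
Either choice for p4 ends in contradiction.

UNSATISFIABLE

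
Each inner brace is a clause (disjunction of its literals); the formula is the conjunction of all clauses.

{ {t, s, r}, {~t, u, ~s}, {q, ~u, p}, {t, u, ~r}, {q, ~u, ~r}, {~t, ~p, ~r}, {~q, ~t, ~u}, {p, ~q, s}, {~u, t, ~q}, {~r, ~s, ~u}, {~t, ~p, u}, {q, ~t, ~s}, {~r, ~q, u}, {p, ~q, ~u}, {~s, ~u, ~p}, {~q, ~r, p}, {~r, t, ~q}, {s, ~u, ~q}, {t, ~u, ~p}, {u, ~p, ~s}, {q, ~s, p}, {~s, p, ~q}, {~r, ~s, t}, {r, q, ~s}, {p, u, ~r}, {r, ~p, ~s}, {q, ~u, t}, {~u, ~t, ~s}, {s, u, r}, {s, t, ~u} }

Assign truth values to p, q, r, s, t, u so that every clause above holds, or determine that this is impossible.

Try t = 1.
Try u = 1.
Unit clause (~q) forces q = 0.
Unit clause (p) forces p = 1.
Unit clause (~r) forces r = 0.
Unit clause (~s) forces s = 0.
This assignment satisfies each clause.

p ↦ 1,  q ↦ 0,  r ↦ 0,  s ↦ 0,  t ↦ 1,  u ↦ 1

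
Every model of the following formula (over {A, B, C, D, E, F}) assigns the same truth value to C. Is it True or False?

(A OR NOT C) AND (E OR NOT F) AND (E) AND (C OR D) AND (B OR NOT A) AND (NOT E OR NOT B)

Suppose C = true.
From the singleton clause (A), A = true.
From the singleton clause (E), E = true.
From the singleton clause (B), B = true.
Now (NOT B) is unsatisfied and unit — conflict.
So every satisfying assignment has C = False.

False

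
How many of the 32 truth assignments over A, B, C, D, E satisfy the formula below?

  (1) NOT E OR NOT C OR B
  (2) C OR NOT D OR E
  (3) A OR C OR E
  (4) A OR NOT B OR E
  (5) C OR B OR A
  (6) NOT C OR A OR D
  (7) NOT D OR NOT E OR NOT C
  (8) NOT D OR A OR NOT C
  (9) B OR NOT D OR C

There are 2^5 = 32 truth assignments over (A, B, C, D, E).
Split on A. With A = true, the clauses containing A are satisfied and NOT A drops from the rest; 10 of the 2^4 = 16 assignments to the other variables satisfy what remains.
With A = false, by the same count on the reduced clause set, 2 assignments work.
(One model: A=F, B=T, C=F, D=F, E=T.)
Total: 10 + 2 = 12.

12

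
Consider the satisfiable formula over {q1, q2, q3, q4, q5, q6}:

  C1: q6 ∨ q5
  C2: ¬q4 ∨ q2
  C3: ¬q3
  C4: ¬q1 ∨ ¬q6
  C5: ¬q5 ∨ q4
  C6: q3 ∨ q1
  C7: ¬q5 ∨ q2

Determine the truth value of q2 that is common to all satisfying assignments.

Suppose q2 = False.
From the singleton clause (¬q4), q4 = False.
From the singleton clause (¬q3), q3 = False.
From the singleton clause (¬q5), q5 = False.
From the singleton clause (q6), q6 = True.
From the singleton clause (¬q1), q1 = False.
But (q1) is also a unit clause — contradiction.
So every satisfying assignment has q2 = True.

True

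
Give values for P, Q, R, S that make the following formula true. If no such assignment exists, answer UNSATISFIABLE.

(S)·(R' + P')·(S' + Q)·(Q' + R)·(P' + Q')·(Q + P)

The clause (S) is unit, so S = 1.
The clause (Q) is unit, so Q = 1.
The clause (R) is unit, so R = 1.
The clause (P') is unit, so P = 0.
Every clause now holds.

P=0,  Q=1,  R=1,  S=1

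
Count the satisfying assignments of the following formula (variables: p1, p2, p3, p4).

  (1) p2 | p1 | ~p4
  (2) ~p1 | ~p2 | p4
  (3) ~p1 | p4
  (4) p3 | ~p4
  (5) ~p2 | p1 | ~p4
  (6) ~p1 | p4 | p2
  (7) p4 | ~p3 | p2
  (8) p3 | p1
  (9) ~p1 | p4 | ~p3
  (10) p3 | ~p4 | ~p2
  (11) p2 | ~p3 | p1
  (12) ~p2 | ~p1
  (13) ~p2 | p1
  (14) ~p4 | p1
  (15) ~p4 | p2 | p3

There are 2^4 = 16 truth assignments over (p1, p2, p3, p4).
Check each against the 15 clauses (columns in the order p1, p2, p3, p4):
  F F F F  ✗ fails (p3 | p1)
  F F F T  ✗ fails (p2 | p1 | ~p4)
  F F T F  ✗ fails (p4 | ~p3 | p2)
  F F T T  ✗ fails (p2 | p1 | ~p4)
  F T F F  ✗ fails (p3 | p1)
  F T F T  ✗ fails (p3 | ~p4)
  F T T F  ✗ fails (~p2 | p1)
  F T T T  ✗ fails (~p2 | p1 | ~p4)
  T F F F  ✗ fails (~p1 | p4)
  T F F T  ✗ fails (p3 | ~p4)
  T F T F  ✗ fails (~p1 | p4)
  T F T T  ✓ satisfies all
  T T F F  ✗ fails (~p1 | ~p2 | p4)
  T T F T  ✗ fails (p3 | ~p4)
  T T T F  ✗ fails (~p1 | ~p2 | p4)
  T T T T  ✗ fails (~p2 | ~p1)
1 of the 16 rows is a model.

1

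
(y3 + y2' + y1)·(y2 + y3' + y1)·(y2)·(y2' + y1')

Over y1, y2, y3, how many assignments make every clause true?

1

There are 2^3 = 8 truth assignments over (y1, y2, y3).
Split on y1. With y1 = 1, the clauses containing y1 are satisfied and y1' drops from the rest; 0 of the 2^2 = 4 assignments to the other variables satisfy what remains.
With y1 = 0, by the same count on the reduced clause set, 1 assignment works.
(One model: y1=F, y2=T, y3=T.)
Total: 0 + 1 = 1.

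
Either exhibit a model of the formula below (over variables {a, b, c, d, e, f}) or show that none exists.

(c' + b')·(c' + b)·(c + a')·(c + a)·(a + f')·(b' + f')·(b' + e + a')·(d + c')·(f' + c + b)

UNSATISFIABLE

Branch on c: set c = 0.
Unit clause (a') forces a = 0.
That conflicts with the unit clause (a).
Undo c and try c = 1.
Unit clause (b') forces b = 0.
That conflicts with the unit clause (b).
Either choice for c ends in contradiction.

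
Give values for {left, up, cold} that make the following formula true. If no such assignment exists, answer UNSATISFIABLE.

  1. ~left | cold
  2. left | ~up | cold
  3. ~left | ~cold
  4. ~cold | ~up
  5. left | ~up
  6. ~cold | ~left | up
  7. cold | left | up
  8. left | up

Try left = 0.
The clause (~up) is unit, so up = 0.
Now (up) is unsatisfied and unit — conflict.
That branch fails; take left = 1 instead.
The clause (cold) is unit, so cold = 1.
Now (~cold) is unsatisfied and unit — conflict.
Neither left = 1 nor left = 0 works.

UNSATISFIABLE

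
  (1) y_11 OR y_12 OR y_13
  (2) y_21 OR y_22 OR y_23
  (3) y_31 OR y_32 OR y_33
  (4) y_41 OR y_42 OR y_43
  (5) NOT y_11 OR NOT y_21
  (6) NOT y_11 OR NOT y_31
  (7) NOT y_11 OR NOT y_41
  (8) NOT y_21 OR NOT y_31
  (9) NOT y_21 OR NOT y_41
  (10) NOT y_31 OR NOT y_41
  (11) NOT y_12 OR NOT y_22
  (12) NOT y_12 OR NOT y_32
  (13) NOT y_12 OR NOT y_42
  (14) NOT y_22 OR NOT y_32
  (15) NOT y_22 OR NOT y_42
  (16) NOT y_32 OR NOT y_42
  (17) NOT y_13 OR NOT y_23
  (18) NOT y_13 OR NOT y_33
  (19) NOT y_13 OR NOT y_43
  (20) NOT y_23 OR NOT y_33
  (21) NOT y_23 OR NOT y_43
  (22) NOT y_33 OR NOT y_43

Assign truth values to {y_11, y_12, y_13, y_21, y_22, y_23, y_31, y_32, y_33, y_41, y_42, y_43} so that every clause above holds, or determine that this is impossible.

Case y_11 = false:
Case y_12 = true:
From the singleton clause (NOT y_22), y_22 = false.
From the singleton clause (NOT y_32), y_32 = false.
From the singleton clause (NOT y_42), y_42 = false.
Case y_21 = true:
From the singleton clause (NOT y_31), y_31 = false.
From the singleton clause (y_33), y_33 = true.
From the singleton clause (NOT y_41), y_41 = false.
From the singleton clause (y_43), y_43 = true.
That conflicts with the unit clause (NOT y_43).
Backtrack on y_21: now try y_21 = false.
From the singleton clause (y_23), y_23 = true.
From the singleton clause (NOT y_13), y_13 = false.
From the singleton clause (NOT y_33), y_33 = false.
From the singleton clause (y_31), y_31 = true.
From the singleton clause (NOT y_41), y_41 = false.
From the singleton clause (y_43), y_43 = true.
That conflicts with the unit clause (NOT y_43).
Either choice for y_21 ends in contradiction.
Backtrack on y_12: now try y_12 = false.
From the singleton clause (y_13), y_13 = true.
From the singleton clause (NOT y_23), y_23 = false.
From the singleton clause (NOT y_33), y_33 = false.
From the singleton clause (NOT y_43), y_43 = false.
Case y_21 = true:
From the singleton clause (NOT y_31), y_31 = false.
From the singleton clause (y_32), y_32 = true.
From the singleton clause (NOT y_41), y_41 = false.
From the singleton clause (y_42), y_42 = true.
That conflicts with the unit clause (NOT y_42).
Backtrack on y_21: now try y_21 = false.
From the singleton clause (y_22), y_22 = true.
From the singleton clause (NOT y_32), y_32 = false.
From the singleton clause (y_31), y_31 = true.
From the singleton clause (NOT y_41), y_41 = false.
From the singleton clause (y_42), y_42 = true.
That conflicts with the unit clause (NOT y_42).
Either choice for y_21 ends in contradiction.
Either choice for y_12 ends in contradiction.
Backtrack on y_11: now try y_11 = true.
From the singleton clause (NOT y_21), y_21 = false.
From the singleton clause (NOT y_31), y_31 = false.
From the singleton clause (NOT y_41), y_41 = false.
Case y_22 = true:
From the singleton clause (NOT y_12), y_12 = false.
From the singleton clause (NOT y_32), y_32 = false.
From the singleton clause (y_33), y_33 = true.
From the singleton clause (NOT y_42), y_42 = false.
From the singleton clause (y_43), y_43 = true.
That conflicts with the unit clause (NOT y_43).
Backtrack on y_22: now try y_22 = false.
From the singleton clause (y_23), y_23 = true.
From the singleton clause (NOT y_13), y_13 = false.
From the singleton clause (NOT y_33), y_33 = false.
From the singleton clause (y_32), y_32 = true.
From the singleton clause (NOT y_12), y_12 = false.
From the singleton clause (NOT y_42), y_42 = false.
From the singleton clause (y_43), y_43 = true.
That conflicts with the unit clause (NOT y_43).
Either choice for y_22 ends in contradiction.
Either choice for y_11 ends in contradiction.

UNSATISFIABLE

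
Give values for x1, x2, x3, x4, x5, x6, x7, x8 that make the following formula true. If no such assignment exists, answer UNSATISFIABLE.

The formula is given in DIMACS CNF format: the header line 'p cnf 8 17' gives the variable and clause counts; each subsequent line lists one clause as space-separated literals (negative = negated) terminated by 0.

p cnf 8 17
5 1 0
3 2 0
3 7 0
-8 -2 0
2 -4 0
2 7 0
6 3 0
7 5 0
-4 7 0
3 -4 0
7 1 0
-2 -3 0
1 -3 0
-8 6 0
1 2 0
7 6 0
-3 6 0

x1=False, x2=True, x3=False, x4=False, x5=True, x6=True, x7=True, x8=False

Branch on x5: set x5 = True.
Branch on x3: set x3 = False.
The clause (x2) is unit, so x2 = True.
The clause (x7) is unit, so x7 = True.
The clause (¬x8) is unit, so x8 = False.
The clause (x6) is unit, so x6 = True.
The clause (¬x4) is unit, so x4 = False.
All clauses hold; x1 can take either value.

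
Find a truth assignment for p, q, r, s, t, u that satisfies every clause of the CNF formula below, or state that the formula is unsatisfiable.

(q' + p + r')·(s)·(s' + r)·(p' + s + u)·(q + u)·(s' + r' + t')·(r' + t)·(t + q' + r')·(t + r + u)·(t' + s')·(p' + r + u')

(s) alone gives s = 1.
(r) alone gives r = 1.
(t') alone gives t = 0.
Now (t) is unsatisfied and unit — conflict.

UNSATISFIABLE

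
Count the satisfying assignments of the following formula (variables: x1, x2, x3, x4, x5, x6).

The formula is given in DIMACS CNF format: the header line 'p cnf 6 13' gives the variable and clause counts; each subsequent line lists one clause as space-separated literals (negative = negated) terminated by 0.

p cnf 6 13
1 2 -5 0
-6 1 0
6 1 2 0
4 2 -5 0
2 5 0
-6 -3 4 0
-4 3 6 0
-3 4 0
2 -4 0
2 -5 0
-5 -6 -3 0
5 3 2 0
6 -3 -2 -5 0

11

There are 2^6 = 64 truth assignments over (x1, x2, x3, x4, x5, x6).
Split on x6. With x6 = True, the clauses containing x6 are satisfied and ¬x6 drops from the rest; 5 of the 2^5 = 32 assignments to the other variables satisfy what remains.
With x6 = False, by the same count on the reduced clause set, 6 assignments work.
(One model: x1=F, x2=T, x3=F, x4=F, x5=F, x6=F.)
Total: 5 + 6 = 11.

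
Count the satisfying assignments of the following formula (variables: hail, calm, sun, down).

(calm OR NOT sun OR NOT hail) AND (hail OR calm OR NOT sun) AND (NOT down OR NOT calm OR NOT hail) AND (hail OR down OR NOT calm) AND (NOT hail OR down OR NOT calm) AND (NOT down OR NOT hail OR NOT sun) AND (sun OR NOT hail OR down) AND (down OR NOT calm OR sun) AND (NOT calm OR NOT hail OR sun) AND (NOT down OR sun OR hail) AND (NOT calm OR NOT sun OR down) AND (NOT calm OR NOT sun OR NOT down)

There are 2^4 = 16 truth assignments over (hail, calm, sun, down).
Check each against the 12 clauses (columns in the order hail, calm, sun, down):
  F F F F  ✓ satisfies all
  F F F T  ✗ fails (NOT down OR sun OR hail)
  F F T F  ✗ fails (hail OR calm OR NOT sun)
  F F T T  ✗ fails (hail OR calm OR NOT sun)
  F T F F  ✗ fails (hail OR down OR NOT calm)
  F T F T  ✗ fails (NOT down OR sun OR hail)
  F T T F  ✗ fails (hail OR down OR NOT calm)
  F T T T  ✗ fails (NOT calm OR NOT sun OR NOT down)
  T F F F  ✗ fails (sun OR NOT hail OR down)
  T F F T  ✓ satisfies all
  T F T F  ✗ fails (calm OR NOT sun OR NOT hail)
  T F T T  ✗ fails (calm OR NOT sun OR NOT hail)
  T T F F  ✗ fails (NOT hail OR down OR NOT calm)
  T T F T  ✗ fails (NOT down OR NOT calm OR NOT hail)
  T T T F  ✗ fails (NOT hail OR down OR NOT calm)
  T T T T  ✗ fails (NOT down OR NOT calm OR NOT hail)
2 of the 16 rows are models.

2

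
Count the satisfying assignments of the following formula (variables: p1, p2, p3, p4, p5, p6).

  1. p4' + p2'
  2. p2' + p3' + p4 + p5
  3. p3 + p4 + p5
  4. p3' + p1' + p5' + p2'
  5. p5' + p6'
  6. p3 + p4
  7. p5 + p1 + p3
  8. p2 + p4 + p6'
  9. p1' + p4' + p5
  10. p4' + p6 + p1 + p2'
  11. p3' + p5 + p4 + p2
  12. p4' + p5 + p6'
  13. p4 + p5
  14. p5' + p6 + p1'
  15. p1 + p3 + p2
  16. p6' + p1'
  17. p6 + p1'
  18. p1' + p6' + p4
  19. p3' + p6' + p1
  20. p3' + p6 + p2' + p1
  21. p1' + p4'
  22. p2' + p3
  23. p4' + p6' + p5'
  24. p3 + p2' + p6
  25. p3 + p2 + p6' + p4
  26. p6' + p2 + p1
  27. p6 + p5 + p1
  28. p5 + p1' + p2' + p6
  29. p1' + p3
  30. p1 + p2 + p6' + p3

There are 2^6 = 64 truth assignments over (p1, p2, p3, p4, p5, p6).
Split on p6. With p6 = 1, the clauses containing p6 are satisfied and p6' drops from the rest; 0 of the 2^5 = 32 assignments to the other variables satisfy what remains.
With p6 = 0, by the same count on the reduced clause set, 2 assignments work.
(One model: p1=F, p2=F, p3=T, p4=F, p5=T, p6=F.)
Total: 0 + 2 = 2.

2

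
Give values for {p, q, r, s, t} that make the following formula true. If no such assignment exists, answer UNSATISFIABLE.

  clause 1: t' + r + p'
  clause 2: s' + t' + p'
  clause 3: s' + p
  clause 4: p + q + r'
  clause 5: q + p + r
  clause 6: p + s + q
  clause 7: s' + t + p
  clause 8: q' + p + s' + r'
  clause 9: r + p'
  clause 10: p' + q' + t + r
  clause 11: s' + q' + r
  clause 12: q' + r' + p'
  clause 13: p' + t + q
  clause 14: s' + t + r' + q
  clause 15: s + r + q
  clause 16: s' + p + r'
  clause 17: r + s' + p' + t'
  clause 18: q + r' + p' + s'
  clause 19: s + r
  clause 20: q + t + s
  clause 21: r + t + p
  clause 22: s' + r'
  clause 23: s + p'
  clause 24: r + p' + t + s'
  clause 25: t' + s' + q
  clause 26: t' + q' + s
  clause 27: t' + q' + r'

p=0,  q=1,  r=1,  s=0,  t=0

Branch on s: set s = 0.
Unit clause (r) forces r = 1.
Unit clause (p') forces p = 0.
Unit clause (q) forces q = 1.
Unit clause (t') forces t = 0.
This assignment satisfies each clause.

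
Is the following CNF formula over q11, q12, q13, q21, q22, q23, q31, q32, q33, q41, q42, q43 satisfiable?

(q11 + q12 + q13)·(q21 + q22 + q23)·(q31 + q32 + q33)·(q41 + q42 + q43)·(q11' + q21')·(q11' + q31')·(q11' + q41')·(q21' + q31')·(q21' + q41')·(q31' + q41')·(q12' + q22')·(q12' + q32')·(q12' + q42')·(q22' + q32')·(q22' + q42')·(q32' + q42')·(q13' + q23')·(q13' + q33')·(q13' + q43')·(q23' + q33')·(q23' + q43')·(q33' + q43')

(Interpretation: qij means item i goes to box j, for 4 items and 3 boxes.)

Branch on q11: set q11 = 0.
Branch on q12: set q12 = 1.
(q22') alone gives q22 = 0.
(q32') alone gives q32 = 0.
(q42') alone gives q42 = 0.
Branch on q21: set q21 = 1.
(q31') alone gives q31 = 0.
(q33) alone gives q33 = 1.
(q41') alone gives q41 = 0.
(q43) alone gives q43 = 1.
But (q43') is also a unit clause — contradiction.
That branch fails; take q21 = 0 instead.
(q23) alone gives q23 = 1.
(q13') alone gives q13 = 0.
(q33') alone gives q33 = 0.
(q31) alone gives q31 = 1.
(q41') alone gives q41 = 0.
(q43) alone gives q43 = 1.
But (q43') is also a unit clause — contradiction.
Both values of q21 lead to a conflict.
That branch fails; take q12 = 0 instead.
(q13) alone gives q13 = 1.
(q23') alone gives q23 = 0.
(q33') alone gives q33 = 0.
(q43') alone gives q43 = 0.
Branch on q21: set q21 = 1.
(q31') alone gives q31 = 0.
(q32) alone gives q32 = 1.
(q41') alone gives q41 = 0.
(q42) alone gives q42 = 1.
But (q42') is also a unit clause — contradiction.
That branch fails; take q21 = 0 instead.
(q22) alone gives q22 = 1.
(q32') alone gives q32 = 0.
(q31) alone gives q31 = 1.
(q41') alone gives q41 = 0.
(q42) alone gives q42 = 1.
But (q42') is also a unit clause — contradiction.
Both values of q21 lead to a conflict.
Both values of q12 lead to a conflict.
That branch fails; take q11 = 1 instead.
(q21') alone gives q21 = 0.
(q31') alone gives q31 = 0.
(q41') alone gives q41 = 0.
Branch on q22: set q22 = 1.
(q12') alone gives q12 = 0.
(q32') alone gives q32 = 0.
(q33) alone gives q33 = 1.
(q42') alone gives q42 = 0.
(q43) alone gives q43 = 1.
But (q43') is also a unit clause — contradiction.
That branch fails; take q22 = 0 instead.
(q23) alone gives q23 = 1.
(q13') alone gives q13 = 0.
(q33') alone gives q33 = 0.
(q32) alone gives q32 = 1.
(q12') alone gives q12 = 0.
(q42') alone gives q42 = 0.
(q43) alone gives q43 = 1.
But (q43') is also a unit clause — contradiction.
Both values of q22 lead to a conflict.
Both values of q11 lead to a conflict.
No assignment satisfies every clause.

No, unsatisfiable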